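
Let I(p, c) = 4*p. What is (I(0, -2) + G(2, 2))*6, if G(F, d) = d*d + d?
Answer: 36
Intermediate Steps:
G(F, d) = d + d**2 (G(F, d) = d**2 + d = d + d**2)
(I(0, -2) + G(2, 2))*6 = (4*0 + 2*(1 + 2))*6 = (0 + 2*3)*6 = (0 + 6)*6 = 6*6 = 36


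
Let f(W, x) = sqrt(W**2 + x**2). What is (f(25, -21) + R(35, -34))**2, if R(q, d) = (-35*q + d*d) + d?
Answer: (103 - sqrt(1066))**2 ≈ 4949.2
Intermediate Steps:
R(q, d) = d + d**2 - 35*q (R(q, d) = (-35*q + d**2) + d = (d**2 - 35*q) + d = d + d**2 - 35*q)
(f(25, -21) + R(35, -34))**2 = (sqrt(25**2 + (-21)**2) + (-34 + (-34)**2 - 35*35))**2 = (sqrt(625 + 441) + (-34 + 1156 - 1225))**2 = (sqrt(1066) - 103)**2 = (-103 + sqrt(1066))**2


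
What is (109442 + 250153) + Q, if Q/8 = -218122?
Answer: -1385381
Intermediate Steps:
Q = -1744976 (Q = 8*(-218122) = -1744976)
(109442 + 250153) + Q = (109442 + 250153) - 1744976 = 359595 - 1744976 = -1385381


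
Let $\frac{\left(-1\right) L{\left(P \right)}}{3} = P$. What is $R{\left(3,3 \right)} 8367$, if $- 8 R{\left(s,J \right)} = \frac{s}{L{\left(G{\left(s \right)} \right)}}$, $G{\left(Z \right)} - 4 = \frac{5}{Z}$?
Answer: $\frac{25101}{136} \approx 184.57$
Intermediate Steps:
$G{\left(Z \right)} = 4 + \frac{5}{Z}$
$L{\left(P \right)} = - 3 P$
$R{\left(s,J \right)} = - \frac{s}{8 \left(-12 - \frac{15}{s}\right)}$ ($R{\left(s,J \right)} = - \frac{s \frac{1}{\left(-3\right) \left(4 + \frac{5}{s}\right)}}{8} = - \frac{s \frac{1}{-12 - \frac{15}{s}}}{8} = - \frac{s}{8 \left(-12 - \frac{15}{s}\right)}$)
$R{\left(3,3 \right)} 8367 = \frac{3^{2}}{24 \left(5 + 4 \cdot 3\right)} 8367 = \frac{1}{24} \cdot 9 \frac{1}{5 + 12} \cdot 8367 = \frac{1}{24} \cdot 9 \cdot \frac{1}{17} \cdot 8367 = \frac{3}{136} \cdot 8367 = \frac{25101}{136}$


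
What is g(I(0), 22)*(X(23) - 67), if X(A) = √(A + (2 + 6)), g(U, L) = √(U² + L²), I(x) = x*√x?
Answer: -1474 + 22*√31 ≈ -1351.5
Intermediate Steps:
I(x) = x^(3/2)
g(U, L) = √(L² + U²)
X(A) = √(8 + A) (X(A) = √(A + 8) = √(8 + A))
g(I(0), 22)*(X(23) - 67) = √(22² + (0^(3/2))²)*(√(8 + 23) - 67) = √(484 + 0²)*(√31 - 67) = √(484 + 0)*(-67 + √31) = √484*(-67 + √31) = 22*(-67 + √31) = -1474 + 22*√31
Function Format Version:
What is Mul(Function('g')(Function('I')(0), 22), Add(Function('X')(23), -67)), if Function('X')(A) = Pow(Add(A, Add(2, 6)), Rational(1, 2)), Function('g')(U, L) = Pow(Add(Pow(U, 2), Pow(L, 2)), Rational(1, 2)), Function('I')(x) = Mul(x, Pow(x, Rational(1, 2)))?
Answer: Add(-1474, Mul(22, Pow(31, Rational(1, 2)))) ≈ -1351.5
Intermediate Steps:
Function('I')(x) = Pow(x, Rational(3, 2))
Function('g')(U, L) = Pow(Add(Pow(L, 2), Pow(U, 2)), Rational(1, 2))
Function('X')(A) = Pow(Add(8, A), Rational(1, 2)) (Function('X')(A) = Pow(Add(A, 8), Rational(1, 2)) = Pow(Add(8, A), Rational(1, 2)))
Mul(Function('g')(Function('I')(0), 22), Add(Function('X')(23), -67)) = Mul(Pow(Add(Pow(22, 2), Pow(Pow(0, Rational(3, 2)), 2)), Rational(1, 2)), Add(Pow(Add(8, 23), Rational(1, 2)), -67)) = Mul(Pow(Add(484, Pow(0, 2)), Rational(1, 2)), Add(Pow(31, Rational(1, 2)), -67)) = Mul(Pow(Add(484, 0), Rational(1, 2)), Add(-67, Pow(31, Rational(1, 2)))) = Mul(Pow(484, Rational(1, 2)), Add(-67, Pow(31, Rational(1, 2)))) = Mul(22, Add(-67, Pow(31, Rational(1, 2)))) = Add(-1474, Mul(22, Pow(31, Rational(1, 2))))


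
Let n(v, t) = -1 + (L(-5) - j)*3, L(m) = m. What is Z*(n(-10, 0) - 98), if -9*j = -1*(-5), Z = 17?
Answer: -5729/3 ≈ -1909.7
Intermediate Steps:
j = -5/9 (j = -(-1)*(-5)/9 = -⅑*5 = -5/9 ≈ -0.55556)
n(v, t) = -43/3 (n(v, t) = -1 + (-5 - 1*(-5/9))*3 = -1 + (-5 + 5/9)*3 = -1 - 40/9*3 = -1 - 40/3 = -43/3)
Z*(n(-10, 0) - 98) = 17*(-43/3 - 98) = 17*(-337/3) = -5729/3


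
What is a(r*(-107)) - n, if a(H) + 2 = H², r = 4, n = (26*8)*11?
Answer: 180894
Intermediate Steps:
n = 2288 (n = 208*11 = 2288)
a(H) = -2 + H²
a(r*(-107)) - n = (-2 + (4*(-107))²) - 1*2288 = (-2 + (-428)²) - 2288 = (-2 + 183184) - 2288 = 183182 - 2288 = 180894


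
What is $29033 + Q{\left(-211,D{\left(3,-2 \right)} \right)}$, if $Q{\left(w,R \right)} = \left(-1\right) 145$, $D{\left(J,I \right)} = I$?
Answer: $28888$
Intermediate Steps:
$Q{\left(w,R \right)} = -145$
$29033 + Q{\left(-211,D{\left(3,-2 \right)} \right)} = 29033 - 145 = 28888$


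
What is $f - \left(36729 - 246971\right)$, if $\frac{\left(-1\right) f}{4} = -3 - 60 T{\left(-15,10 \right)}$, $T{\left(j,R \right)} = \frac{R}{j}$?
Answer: $210094$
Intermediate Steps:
$f = -148$ ($f = - 4 \left(-3 - 60 \frac{10}{-15}\right) = - 4 \left(-3 - 60 \cdot 10 \left(- \frac{1}{15}\right)\right) = - 4 \left(-3 - -40\right) = - 4 \left(-3 + 40\right) = \left(-4\right) 37 = -148$)
$f - \left(36729 - 246971\right) = -148 - \left(36729 - 246971\right) = -148 - -210242 = -148 + 210242 = 210094$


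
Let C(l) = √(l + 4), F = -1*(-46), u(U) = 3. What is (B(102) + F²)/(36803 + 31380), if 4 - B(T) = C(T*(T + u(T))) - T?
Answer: 2222/68183 - √10714/68183 ≈ 0.031071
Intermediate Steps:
F = 46
C(l) = √(4 + l)
B(T) = 4 + T - √(4 + T*(3 + T)) (B(T) = 4 - (√(4 + T*(T + 3)) - T) = 4 - (√(4 + T*(3 + T)) - T) = 4 + (T - √(4 + T*(3 + T))) = 4 + T - √(4 + T*(3 + T)))
(B(102) + F²)/(36803 + 31380) = ((4 + 102 - √(4 + 102*(3 + 102))) + 46²)/(36803 + 31380) = ((4 + 102 - √(4 + 102*105)) + 2116)/68183 = ((4 + 102 - √(4 + 10710)) + 2116)*(1/68183) = ((4 + 102 - √10714) + 2116)*(1/68183) = ((106 - √10714) + 2116)*(1/68183) = (2222 - √10714)*(1/68183) = 2222/68183 - √10714/68183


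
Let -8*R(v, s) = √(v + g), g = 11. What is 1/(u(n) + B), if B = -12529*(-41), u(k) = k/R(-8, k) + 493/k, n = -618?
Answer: 196189852962/100777301063999593 - 629410752*√3/100777301063999593 ≈ 1.9360e-6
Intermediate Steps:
R(v, s) = -√(11 + v)/8 (R(v, s) = -√(v + 11)/8 = -√(11 + v)/8)
u(k) = 493/k - 8*k*√3/3 (u(k) = k/((-√(11 - 8)/8)) + 493/k = k/((-√3/8)) + 493/k = k*(-8*√3/3) + 493/k = -8*k*√3/3 + 493/k = 493/k - 8*k*√3/3)
B = 513689
1/(u(n) + B) = 1/((493/(-618) - 8/3*(-618)*√3) + 513689) = 1/((493*(-1/618) + 1648*√3) + 513689) = 1/((-493/618 + 1648*√3) + 513689) = 1/(317459309/618 + 1648*√3)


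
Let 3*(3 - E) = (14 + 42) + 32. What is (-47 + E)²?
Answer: 48400/9 ≈ 5377.8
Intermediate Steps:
E = -79/3 (E = 3 - ((14 + 42) + 32)/3 = 3 - (56 + 32)/3 = 3 - ⅓*88 = 3 - 88/3 = -79/3 ≈ -26.333)
(-47 + E)² = (-47 - 79/3)² = (-220/3)² = 48400/9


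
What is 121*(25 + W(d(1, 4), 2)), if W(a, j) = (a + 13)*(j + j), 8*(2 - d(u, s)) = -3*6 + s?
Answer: 11132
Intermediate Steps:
d(u, s) = 17/4 - s/8 (d(u, s) = 2 - (-3*6 + s)/8 = 2 - (-18 + s)/8 = 2 + (9/4 - s/8) = 17/4 - s/8)
W(a, j) = 2*j*(13 + a) (W(a, j) = (13 + a)*(2*j) = 2*j*(13 + a))
121*(25 + W(d(1, 4), 2)) = 121*(25 + 2*2*(13 + (17/4 - 1/8*4))) = 121*(25 + 2*2*(13 + (17/4 - 1/2))) = 121*(25 + 2*2*(13 + 15/4)) = 121*(25 + 2*2*(67/4)) = 121*(25 + 67) = 121*92 = 11132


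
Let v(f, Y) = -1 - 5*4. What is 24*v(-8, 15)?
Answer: -504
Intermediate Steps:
v(f, Y) = -21 (v(f, Y) = -1 - 20 = -21)
24*v(-8, 15) = 24*(-21) = -504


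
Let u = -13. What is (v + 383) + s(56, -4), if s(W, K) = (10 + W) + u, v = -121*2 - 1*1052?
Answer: -858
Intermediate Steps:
v = -1294 (v = -242 - 1052 = -1294)
s(W, K) = -3 + W (s(W, K) = (10 + W) - 13 = -3 + W)
(v + 383) + s(56, -4) = (-1294 + 383) + (-3 + 56) = -911 + 53 = -858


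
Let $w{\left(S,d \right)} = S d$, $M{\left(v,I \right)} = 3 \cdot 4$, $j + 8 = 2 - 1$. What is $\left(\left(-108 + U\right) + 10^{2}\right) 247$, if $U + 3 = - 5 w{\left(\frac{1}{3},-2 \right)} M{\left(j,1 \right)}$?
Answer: $7163$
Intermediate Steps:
$j = -7$ ($j = -8 + \left(2 - 1\right) = -8 + 1 = -7$)
$M{\left(v,I \right)} = 12$
$U = 37$ ($U = -3 + - 5 \cdot \frac{1}{3} \left(-2\right) 12 = -3 + \left(-5\right) \left(- \frac{2}{3}\right) 12 = -3 + \frac{10}{3} \cdot 12 = -3 + 40 = 37$)
$\left(\left(-108 + U\right) + 10^{2}\right) 247 = \left(\left(-108 + 37\right) + 10^{2}\right) 247 = \left(-71 + 100\right) 247 = 29 \cdot 247 = 7163$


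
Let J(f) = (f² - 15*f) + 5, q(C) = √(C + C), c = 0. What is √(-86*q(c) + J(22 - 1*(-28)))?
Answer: 3*√195 ≈ 41.893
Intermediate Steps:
q(C) = √2*√C (q(C) = √(2*C) = √2*√C)
J(f) = 5 + f² - 15*f
√(-86*q(c) + J(22 - 1*(-28))) = √(-86*√2*√0 + (5 + (22 - 1*(-28))² - 15*(22 - 1*(-28)))) = √(-86*√2*0 + (5 + (22 + 28)² - 15*(22 + 28))) = √(-86*0 + (5 + 50² - 15*50)) = √(0 + (5 + 2500 - 750)) = √(0 + 1755) = √1755 = 3*√195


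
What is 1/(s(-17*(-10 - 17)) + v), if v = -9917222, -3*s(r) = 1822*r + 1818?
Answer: -1/10196594 ≈ -9.8072e-8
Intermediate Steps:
s(r) = -606 - 1822*r/3 (s(r) = -(1822*r + 1818)/3 = -(1818 + 1822*r)/3 = -606 - 1822*r/3)
1/(s(-17*(-10 - 17)) + v) = 1/((-606 - (-30974)*(-10 - 17)/3) - 9917222) = 1/((-606 - (-30974)*(-27)/3) - 9917222) = 1/((-606 - 1822/3*459) - 9917222) = 1/((-606 - 278766) - 9917222) = 1/(-279372 - 9917222) = 1/(-10196594) = -1/10196594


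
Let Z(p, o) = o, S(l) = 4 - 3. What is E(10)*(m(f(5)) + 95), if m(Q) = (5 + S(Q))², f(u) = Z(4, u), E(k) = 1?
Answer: 131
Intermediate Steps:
S(l) = 1
f(u) = u
m(Q) = 36 (m(Q) = (5 + 1)² = 6² = 36)
E(10)*(m(f(5)) + 95) = 1*(36 + 95) = 1*131 = 131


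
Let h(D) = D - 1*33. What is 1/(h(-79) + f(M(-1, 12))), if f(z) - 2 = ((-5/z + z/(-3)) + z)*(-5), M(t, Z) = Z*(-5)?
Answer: 12/1075 ≈ 0.011163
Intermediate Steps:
M(t, Z) = -5*Z
f(z) = 2 + 25/z - 10*z/3 (f(z) = 2 + ((-5/z + z/(-3)) + z)*(-5) = 2 + ((-5/z + z*(-⅓)) + z)*(-5) = 2 + ((-5/z - z/3) + z)*(-5) = 2 + (-5/z + 2*z/3)*(-5) = 2 + (25/z - 10*z/3) = 2 + 25/z - 10*z/3)
h(D) = -33 + D (h(D) = D - 33 = -33 + D)
1/(h(-79) + f(M(-1, 12))) = 1/((-33 - 79) + (2 + 25/((-5*12)) - (-50)*12/3)) = 1/(-112 + (2 + 25/(-60) - 10/3*(-60))) = 1/(-112 + (2 + 25*(-1/60) + 200)) = 1/(-112 + (2 - 5/12 + 200)) = 1/(-112 + 2419/12) = 1/(1075/12) = 12/1075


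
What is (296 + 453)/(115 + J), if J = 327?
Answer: 749/442 ≈ 1.6946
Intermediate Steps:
(296 + 453)/(115 + J) = (296 + 453)/(115 + 327) = 749/442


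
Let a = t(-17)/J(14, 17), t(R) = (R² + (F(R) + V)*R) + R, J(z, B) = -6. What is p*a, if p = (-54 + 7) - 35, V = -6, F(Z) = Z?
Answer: 9061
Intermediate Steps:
t(R) = R + R² + R*(-6 + R) (t(R) = (R² + (R - 6)*R) + R = (R² + (-6 + R)*R) + R = (R² + R*(-6 + R)) + R = R + R² + R*(-6 + R))
p = -82 (p = -47 - 35 = -82)
a = -221/2 (a = -17*(-5 + 2*(-17))/(-6) = -17*(-5 - 34)*(-⅙) = -17*(-39)*(-⅙) = 663*(-⅙) = -221/2 ≈ -110.50)
p*a = -82*(-221/2) = 9061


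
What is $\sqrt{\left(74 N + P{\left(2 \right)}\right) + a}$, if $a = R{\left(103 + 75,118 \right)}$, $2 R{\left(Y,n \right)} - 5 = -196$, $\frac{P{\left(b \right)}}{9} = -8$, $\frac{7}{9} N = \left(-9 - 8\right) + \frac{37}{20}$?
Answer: $\frac{2 i \sqrt{492730}}{35} \approx 40.111 i$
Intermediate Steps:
$N = - \frac{2727}{140}$ ($N = \frac{9 \left(\left(-9 - 8\right) + \frac{37}{20}\right)}{7} = \frac{9 \left(-17 + 37 \cdot \frac{1}{20}\right)}{7} = \frac{9 \left(-17 + \frac{37}{20}\right)}{7} = \frac{9}{7} \left(- \frac{303}{20}\right) = - \frac{2727}{140} \approx -19.479$)
$P{\left(b \right)} = -72$ ($P{\left(b \right)} = 9 \left(-8\right) = -72$)
$R{\left(Y,n \right)} = - \frac{191}{2}$ ($R{\left(Y,n \right)} = \frac{5}{2} + \frac{1}{2} \left(-196\right) = \frac{5}{2} - 98 = - \frac{191}{2}$)
$a = - \frac{191}{2} \approx -95.5$
$\sqrt{\left(74 N + P{\left(2 \right)}\right) + a} = \sqrt{\left(74 \left(- \frac{2727}{140}\right) - 72\right) - \frac{191}{2}} = \sqrt{\left(- \frac{100899}{70} - 72\right) - \frac{191}{2}} = \sqrt{- \frac{105939}{70} - \frac{191}{2}} = \sqrt{- \frac{56312}{35}} = \frac{2 i \sqrt{492730}}{35}$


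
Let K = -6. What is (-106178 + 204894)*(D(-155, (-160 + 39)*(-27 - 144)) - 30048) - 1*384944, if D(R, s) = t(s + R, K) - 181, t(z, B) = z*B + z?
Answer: -13120629788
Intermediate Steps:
t(z, B) = z + B*z (t(z, B) = B*z + z = z + B*z)
D(R, s) = -181 - 5*R - 5*s (D(R, s) = (s + R)*(1 - 6) - 181 = (R + s)*(-5) - 181 = (-5*R - 5*s) - 181 = -181 - 5*R - 5*s)
(-106178 + 204894)*(D(-155, (-160 + 39)*(-27 - 144)) - 30048) - 1*384944 = (-106178 + 204894)*((-181 - 5*(-155) - 5*(-160 + 39)*(-27 - 144)) - 30048) - 1*384944 = 98716*((-181 + 775 - (-605)*(-171)) - 30048) - 384944 = 98716*((-181 + 775 - 5*20691) - 30048) - 384944 = 98716*((-181 + 775 - 103455) - 30048) - 384944 = 98716*(-102861 - 30048) - 384944 = 98716*(-132909) - 384944 = -13120244844 - 384944 = -13120629788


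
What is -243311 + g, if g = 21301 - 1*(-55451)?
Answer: -166559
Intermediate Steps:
g = 76752 (g = 21301 + 55451 = 76752)
-243311 + g = -243311 + 76752 = -166559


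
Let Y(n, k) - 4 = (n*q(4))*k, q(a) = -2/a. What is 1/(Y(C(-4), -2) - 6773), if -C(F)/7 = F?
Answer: -1/6741 ≈ -0.00014835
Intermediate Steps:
C(F) = -7*F
Y(n, k) = 4 - k*n/2 (Y(n, k) = 4 + (n*(-2/4))*k = 4 + (n*(-2*¼))*k = 4 + (n*(-½))*k = 4 + (-n/2)*k = 4 - k*n/2)
1/(Y(C(-4), -2) - 6773) = 1/((4 - ½*(-2)*(-7*(-4))) - 6773) = 1/((4 - ½*(-2)*28) - 6773) = 1/((4 + 28) - 6773) = 1/(32 - 6773) = 1/(-6741) = -1/6741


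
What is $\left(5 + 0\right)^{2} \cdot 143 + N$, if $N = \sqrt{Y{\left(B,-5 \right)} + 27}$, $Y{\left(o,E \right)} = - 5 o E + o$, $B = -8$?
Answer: $3575 + i \sqrt{181} \approx 3575.0 + 13.454 i$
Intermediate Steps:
$Y{\left(o,E \right)} = o - 5 E o$ ($Y{\left(o,E \right)} = - 5 E o + o = o - 5 E o$)
$N = i \sqrt{181}$ ($N = \sqrt{- 8 \left(1 - -25\right) + 27} = \sqrt{- 8 \left(1 + 25\right) + 27} = \sqrt{\left(-8\right) 26 + 27} = \sqrt{-208 + 27} = \sqrt{-181} = i \sqrt{181} \approx 13.454 i$)
$\left(5 + 0\right)^{2} \cdot 143 + N = \left(5 + 0\right)^{2} \cdot 143 + i \sqrt{181} = 5^{2} \cdot 143 + i \sqrt{181} = 25 \cdot 143 + i \sqrt{181} = 3575 + i \sqrt{181}$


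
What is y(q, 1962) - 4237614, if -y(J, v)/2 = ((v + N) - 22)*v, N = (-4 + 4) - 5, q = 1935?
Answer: -11830554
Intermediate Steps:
N = -5 (N = 0 - 5 = -5)
y(J, v) = -2*v*(-27 + v) (y(J, v) = -2*((v - 5) - 22)*v = -2*((-5 + v) - 22)*v = -2*(-27 + v)*v = -2*v*(-27 + v))
y(q, 1962) - 4237614 = 2*1962*(27 - 1*1962) - 4237614 = 2*1962*(27 - 1962) - 4237614 = 2*1962*(-1935) - 4237614 = -7592940 - 4237614 = -11830554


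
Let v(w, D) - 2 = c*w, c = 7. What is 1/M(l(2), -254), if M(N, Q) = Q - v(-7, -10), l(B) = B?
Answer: -1/207 ≈ -0.0048309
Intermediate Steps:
v(w, D) = 2 + 7*w
M(N, Q) = 47 + Q (M(N, Q) = Q - (2 + 7*(-7)) = Q - (2 - 49) = Q - 1*(-47) = Q + 47 = 47 + Q)
1/M(l(2), -254) = 1/(47 - 254) = 1/(-207) = -1/207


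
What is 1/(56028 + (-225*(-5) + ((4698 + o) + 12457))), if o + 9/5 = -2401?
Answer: 5/359526 ≈ 1.3907e-5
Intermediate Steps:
o = -12014/5 (o = -9/5 - 2401 = -12014/5 ≈ -2402.8)
1/(56028 + (-225*(-5) + ((4698 + o) + 12457))) = 1/(56028 + (-225*(-5) + ((4698 - 12014/5) + 12457))) = 1/(56028 + (1125 + (11476/5 + 12457))) = 1/(56028 + (1125 + 73761/5)) = 1/(56028 + 79386/5) = 1/(359526/5) = 5/359526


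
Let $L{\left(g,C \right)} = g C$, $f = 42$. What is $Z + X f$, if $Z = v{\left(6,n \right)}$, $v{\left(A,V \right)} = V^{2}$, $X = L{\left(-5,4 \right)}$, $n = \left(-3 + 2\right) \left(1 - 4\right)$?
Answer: $-831$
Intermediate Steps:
$n = 3$ ($n = \left(-1\right) \left(-3\right) = 3$)
$L{\left(g,C \right)} = C g$
$X = -20$ ($X = 4 \left(-5\right) = -20$)
$Z = 9$ ($Z = 3^{2} = 9$)
$Z + X f = 9 - 840 = -831$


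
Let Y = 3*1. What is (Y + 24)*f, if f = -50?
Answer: -1350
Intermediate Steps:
Y = 3
(Y + 24)*f = (3 + 24)*(-50) = 27*(-50) = -1350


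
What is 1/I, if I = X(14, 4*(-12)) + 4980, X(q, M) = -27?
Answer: 1/4953 ≈ 0.00020190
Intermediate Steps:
I = 4953 (I = -27 + 4980 = 4953)
1/I = 1/4953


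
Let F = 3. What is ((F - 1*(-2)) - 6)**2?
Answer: 1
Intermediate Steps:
((F - 1*(-2)) - 6)**2 = ((3 - 1*(-2)) - 6)**2 = ((3 + 2) - 6)**2 = (5 - 6)**2 = (-1)**2 = 1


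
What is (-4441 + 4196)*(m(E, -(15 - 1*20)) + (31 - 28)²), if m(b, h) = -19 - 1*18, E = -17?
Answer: 6860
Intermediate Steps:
m(b, h) = -37 (m(b, h) = -19 - 18 = -37)
(-4441 + 4196)*(m(E, -(15 - 1*20)) + (31 - 28)²) = (-4441 + 4196)*(-37 + (31 - 28)²) = -245*(-37 + 3²) = -245*(-37 + 9) = -245*(-28) = 6860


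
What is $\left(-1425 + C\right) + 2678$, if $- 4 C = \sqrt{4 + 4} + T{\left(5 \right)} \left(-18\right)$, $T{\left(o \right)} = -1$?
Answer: $\frac{2497}{2} - \frac{\sqrt{2}}{2} \approx 1247.8$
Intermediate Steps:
$C = - \frac{9}{2} - \frac{\sqrt{2}}{2}$ ($C = - \frac{\sqrt{4 + 4} - -18}{4} = - \frac{\sqrt{8} + 18}{4} = - \frac{2 \sqrt{2} + 18}{4} = - \frac{18 + 2 \sqrt{2}}{4} = - \frac{9}{2} - \frac{\sqrt{2}}{2} \approx -5.2071$)
$\left(-1425 + C\right) + 2678 = \left(-1425 - \left(\frac{9}{2} + \frac{\sqrt{2}}{2}\right)\right) + 2678 = \left(- \frac{2859}{2} - \frac{\sqrt{2}}{2}\right) + 2678 = \frac{2497}{2} - \frac{\sqrt{2}}{2}$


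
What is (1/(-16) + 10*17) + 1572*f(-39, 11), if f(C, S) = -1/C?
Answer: 43731/208 ≈ 210.25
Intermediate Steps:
(1/(-16) + 10*17) + 1572*f(-39, 11) = (1/(-16) + 10*17) + 1572*(-1/(-39)) = (-1/16 + 170) + 1572*(-1*(-1/39)) = 2719/16 + 1572*(1/39) = 2719/16 + 524/13 = 43731/208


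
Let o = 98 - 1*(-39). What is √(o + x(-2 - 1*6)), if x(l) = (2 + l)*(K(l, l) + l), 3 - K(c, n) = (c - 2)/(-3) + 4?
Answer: √211 ≈ 14.526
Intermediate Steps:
K(c, n) = -5/3 + c/3 (K(c, n) = 3 - ((c - 2)/(-3) + 4) = 3 - ((-2 + c)*(-⅓) + 4) = 3 - ((⅔ - c/3) + 4) = 3 - (14/3 - c/3) = 3 + (-14/3 + c/3) = -5/3 + c/3)
o = 137 (o = 98 + 39 = 137)
x(l) = (2 + l)*(-5/3 + 4*l/3) (x(l) = (2 + l)*((-5/3 + l/3) + l) = (2 + l)*(-5/3 + 4*l/3))
√(o + x(-2 - 1*6)) = √(137 + (-10/3 + (-2 - 1*6) + 4*(-2 - 1*6)²/3)) = √(137 + (-10/3 + (-2 - 6) + 4*(-2 - 6)²/3)) = √(137 + (-10/3 - 8 + (4/3)*(-8)²)) = √(137 + (-10/3 - 8 + (4/3)*64)) = √(137 + (-10/3 - 8 + 256/3)) = √(137 + 74) = √211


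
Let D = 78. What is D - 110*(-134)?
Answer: 14818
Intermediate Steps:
D - 110*(-134) = 78 - 110*(-134) = 78 + 14740 = 14818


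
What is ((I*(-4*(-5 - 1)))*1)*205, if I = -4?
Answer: -19680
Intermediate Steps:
((I*(-4*(-5 - 1)))*1)*205 = (-(-16)*(-5 - 1)*1)*205 = (-(-16)*(-6)*1)*205 = (-4*24*1)*205 = -96*1*205 = -96*205 = -19680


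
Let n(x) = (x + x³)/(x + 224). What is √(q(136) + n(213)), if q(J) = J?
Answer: √4249056754/437 ≈ 149.16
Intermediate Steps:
n(x) = (x + x³)/(224 + x)
√(q(136) + n(213)) = √(136 + (213 + 213³)/(224 + 213)) = √(136 + (213 + 9663597)/437) = √(136 + (1/437)*9663810) = √(136 + 9663810/437) = √(9723242/437) = √4249056754/437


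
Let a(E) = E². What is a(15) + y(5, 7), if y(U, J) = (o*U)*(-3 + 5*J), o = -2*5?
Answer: -1375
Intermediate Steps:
o = -10
y(U, J) = -10*U*(-3 + 5*J) (y(U, J) = (-10*U)*(-3 + 5*J) = -10*U*(-3 + 5*J))
a(15) + y(5, 7) = 15² + 10*5*(3 - 5*7) = 225 + 10*5*(3 - 35) = 225 + 10*5*(-32) = 225 - 1600 = -1375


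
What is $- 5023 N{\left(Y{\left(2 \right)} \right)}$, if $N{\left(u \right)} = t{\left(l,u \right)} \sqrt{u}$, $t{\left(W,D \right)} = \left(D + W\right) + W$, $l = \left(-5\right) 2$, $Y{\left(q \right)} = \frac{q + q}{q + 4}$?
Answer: $\frac{291334 \sqrt{6}}{9} \approx 79291.0$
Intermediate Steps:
$Y{\left(q \right)} = \frac{2 q}{4 + q}$
$l = -10$
$t{\left(W,D \right)} = D + 2 W$
$N{\left(u \right)} = \sqrt{u} \left(-20 + u\right)$ ($N{\left(u \right)} = \left(u + 2 \left(-10\right)\right) \sqrt{u} = \left(u - 20\right) \sqrt{u} = \left(-20 + u\right) \sqrt{u} = \sqrt{u} \left(-20 + u\right)$)
$- 5023 N{\left(Y{\left(2 \right)} \right)} = - 5023 \sqrt{2 \cdot 2 \frac{1}{4 + 2}} \left(-20 + 2 \cdot 2 \frac{1}{4 + 2}\right) = - 5023 \sqrt{2 \cdot 2 \cdot \frac{1}{6}} \left(-20 + 2 \cdot 2 \cdot \frac{1}{6}\right) = - 5023 \sqrt{\frac{2}{3}} \left(-20 + \frac{2}{3}\right) = - 5023 \frac{\sqrt{6}}{3} \left(- \frac{58}{3}\right) = - 5023 \left(- \frac{58 \sqrt{6}}{9}\right) = \frac{291334 \sqrt{6}}{9}$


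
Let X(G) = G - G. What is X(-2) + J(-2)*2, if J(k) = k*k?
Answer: 8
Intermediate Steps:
J(k) = k²
X(G) = 0
X(-2) + J(-2)*2 = 0 + (-2)²*2 = 0 + 4*2 = 0 + 8 = 8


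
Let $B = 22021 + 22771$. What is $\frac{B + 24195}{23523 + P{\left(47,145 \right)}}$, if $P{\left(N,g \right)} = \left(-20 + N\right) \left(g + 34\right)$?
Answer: $\frac{68987}{28356} \approx 2.4329$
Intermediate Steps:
$P{\left(N,g \right)} = \left(-20 + N\right) \left(34 + g\right)$
$B = 44792$
$\frac{B + 24195}{23523 + P{\left(47,145 \right)}} = \frac{44792 + 24195}{23523 + \left(-680 - 2900 + 34 \cdot 47 + 47 \cdot 145\right)} = \frac{68987}{23523 + \left(-680 - 2900 + 1598 + 6815\right)} = \frac{68987}{23523 + 4833} = \frac{68987}{28356}$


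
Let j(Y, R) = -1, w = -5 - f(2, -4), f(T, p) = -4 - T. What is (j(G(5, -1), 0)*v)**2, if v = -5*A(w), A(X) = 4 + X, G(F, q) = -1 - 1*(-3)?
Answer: 625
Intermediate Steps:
w = 1 (w = -5 - (-4 - 1*2) = -5 - (-4 - 2) = -5 - 1*(-6) = -5 + 6 = 1)
G(F, q) = 2 (G(F, q) = -1 + 3 = 2)
v = -25 (v = -5*(4 + 1) = -5*5 = -25)
(j(G(5, -1), 0)*v)**2 = (-1*(-25))**2 = 25**2 = 625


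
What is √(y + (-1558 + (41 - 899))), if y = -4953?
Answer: I*√7369 ≈ 85.843*I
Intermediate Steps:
√(y + (-1558 + (41 - 899))) = √(-4953 + (-1558 + (41 - 899))) = √(-4953 + (-1558 - 858)) = √(-4953 - 2416) = √(-7369) = I*√7369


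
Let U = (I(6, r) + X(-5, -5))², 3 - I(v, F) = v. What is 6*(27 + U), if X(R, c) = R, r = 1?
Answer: 546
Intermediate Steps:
I(v, F) = 3 - v
U = 64 (U = ((3 - 1*6) - 5)² = ((3 - 6) - 5)² = (-3 - 5)² = (-8)² = 64)
6*(27 + U) = 6*(27 + 64) = 6*91 = 546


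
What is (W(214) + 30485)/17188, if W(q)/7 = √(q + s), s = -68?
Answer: 30485/17188 + 7*√146/17188 ≈ 1.7785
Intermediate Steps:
W(q) = 7*√(-68 + q) (W(q) = 7*√(q - 68) = 7*√(-68 + q))
(W(214) + 30485)/17188 = (7*√(-68 + 214) + 30485)/17188 = (7*√146 + 30485)*(1/17188) = (30485 + 7*√146)*(1/17188) = 30485/17188 + 7*√146/17188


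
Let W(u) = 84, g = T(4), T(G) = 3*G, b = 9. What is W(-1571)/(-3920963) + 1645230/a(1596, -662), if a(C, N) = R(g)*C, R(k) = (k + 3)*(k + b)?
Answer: 215028124211/65707497954 ≈ 3.2725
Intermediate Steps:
g = 12 (g = 3*4 = 12)
R(k) = (3 + k)*(9 + k) (R(k) = (k + 3)*(k + 9) = (3 + k)*(9 + k))
a(C, N) = 315*C (a(C, N) = (27 + 12² + 12*12)*C = (27 + 144 + 144)*C = 315*C)
W(-1571)/(-3920963) + 1645230/a(1596, -662) = 84/(-3920963) + 1645230/((315*1596)) = 84*(-1/3920963) + 1645230/502740 = -84/3920963 + 1645230*(1/502740) = -84/3920963 + 54841/16758 = 215028124211/65707497954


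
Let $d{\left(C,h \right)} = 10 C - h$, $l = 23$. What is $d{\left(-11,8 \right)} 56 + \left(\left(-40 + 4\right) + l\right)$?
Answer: $-6621$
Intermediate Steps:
$d{\left(C,h \right)} = - h + 10 C$
$d{\left(-11,8 \right)} 56 + \left(\left(-40 + 4\right) + l\right) = \left(\left(-1\right) 8 + 10 \left(-11\right)\right) 56 + \left(\left(-40 + 4\right) + 23\right) = \left(-8 - 110\right) 56 + \left(-36 + 23\right) = \left(-118\right) 56 - 13 = -6608 - 13 = -6621$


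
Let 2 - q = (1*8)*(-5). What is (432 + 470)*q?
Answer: 37884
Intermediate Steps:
q = 42 (q = 2 - 1*8*(-5) = 2 - 8*(-5) = 2 - 1*(-40) = 2 + 40 = 42)
(432 + 470)*q = (432 + 470)*42 = 902*42 = 37884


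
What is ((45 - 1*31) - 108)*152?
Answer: -14288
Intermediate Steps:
((45 - 1*31) - 108)*152 = ((45 - 31) - 108)*152 = (14 - 108)*152 = -94*152 = -14288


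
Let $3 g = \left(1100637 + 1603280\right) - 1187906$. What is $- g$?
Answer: $-505337$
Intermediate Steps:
$g = 505337$ ($g = \frac{\left(1100637 + 1603280\right) - 1187906}{3} = \frac{2703917 - 1187906}{3} = \frac{1}{3} \cdot 1516011 = 505337$)
$- g = \left(-1\right) 505337 = -505337$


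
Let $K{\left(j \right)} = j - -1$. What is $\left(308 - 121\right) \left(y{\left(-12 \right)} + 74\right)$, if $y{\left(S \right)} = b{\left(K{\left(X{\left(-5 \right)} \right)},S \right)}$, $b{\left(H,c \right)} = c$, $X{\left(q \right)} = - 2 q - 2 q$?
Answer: $11594$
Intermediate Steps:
$X{\left(q \right)} = - 4 q$
$K{\left(j \right)} = 1 + j$ ($K{\left(j \right)} = j + 1 = 1 + j$)
$y{\left(S \right)} = S$
$\left(308 - 121\right) \left(y{\left(-12 \right)} + 74\right) = \left(308 - 121\right) \left(-12 + 74\right) = 187 \cdot 62 = 11594$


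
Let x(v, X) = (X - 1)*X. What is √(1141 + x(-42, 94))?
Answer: √9883 ≈ 99.413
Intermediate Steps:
x(v, X) = X*(-1 + X) (x(v, X) = (-1 + X)*X = X*(-1 + X))
√(1141 + x(-42, 94)) = √(1141 + 94*(-1 + 94)) = √(1141 + 94*93) = √(1141 + 8742) = √9883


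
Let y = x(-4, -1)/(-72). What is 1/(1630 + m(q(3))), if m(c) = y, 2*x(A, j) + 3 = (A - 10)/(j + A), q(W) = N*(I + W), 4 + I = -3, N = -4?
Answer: 720/1173601 ≈ 0.00061350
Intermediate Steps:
I = -7 (I = -4 - 3 = -7)
q(W) = 28 - 4*W (q(W) = -4*(-7 + W) = 28 - 4*W)
x(A, j) = -3/2 + (-10 + A)/(2*(A + j)) (x(A, j) = -3/2 + ((A - 10)/(j + A))/2 = -3/2 + ((-10 + A)/(A + j))/2 = -3/2 + (-10 + A)/(2*(A + j)))
y = 1/720 (y = ((-5 - 1*(-4) - 3/2*(-1))/(-4 - 1))/(-72) = ((-5 + 4 + 3/2)/(-5))*(-1/72) = -⅕*½*(-1/72) = -⅒*(-1/72) = 1/720 ≈ 0.0013889)
m(c) = 1/720
1/(1630 + m(q(3))) = 1/(1630 + 1/720) = 1/(1173601/720) = 720/1173601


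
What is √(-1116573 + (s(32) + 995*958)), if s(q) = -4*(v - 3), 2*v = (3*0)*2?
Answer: I*√163351 ≈ 404.17*I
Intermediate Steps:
v = 0 (v = ((3*0)*2)/2 = (0*2)/2 = (½)*0 = 0)
s(q) = 12 (s(q) = -4*(0 - 3) = -4*(-3) = 12)
√(-1116573 + (s(32) + 995*958)) = √(-1116573 + (12 + 995*958)) = √(-1116573 + (12 + 953210)) = √(-1116573 + 953222) = √(-163351) = I*√163351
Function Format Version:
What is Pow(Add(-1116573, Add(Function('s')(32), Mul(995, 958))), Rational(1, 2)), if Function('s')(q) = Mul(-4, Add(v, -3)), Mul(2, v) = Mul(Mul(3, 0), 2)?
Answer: Mul(I, Pow(163351, Rational(1, 2))) ≈ Mul(404.17, I)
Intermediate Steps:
v = 0 (v = Mul(Rational(1, 2), Mul(Mul(3, 0), 2)) = Mul(Rational(1, 2), Mul(0, 2)) = Mul(Rational(1, 2), 0) = 0)
Function('s')(q) = 12 (Function('s')(q) = Mul(-4, Add(0, -3)) = Mul(-4, -3) = 12)
Pow(Add(-1116573, Add(Function('s')(32), Mul(995, 958))), Rational(1, 2)) = Pow(Add(-1116573, Add(12, Mul(995, 958))), Rational(1, 2)) = Pow(Add(-1116573, Add(12, 953210)), Rational(1, 2)) = Pow(Add(-1116573, 953222), Rational(1, 2)) = Pow(-163351, Rational(1, 2)) = Mul(I, Pow(163351, Rational(1, 2)))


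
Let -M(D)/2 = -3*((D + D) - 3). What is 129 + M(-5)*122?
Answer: -9387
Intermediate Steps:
M(D) = -18 + 12*D (M(D) = -(-6)*((D + D) - 3) = -(-6)*(2*D - 3) = -(-6)*(-3 + 2*D) = -2*(9 - 6*D) = -18 + 12*D)
129 + M(-5)*122 = 129 + (-18 + 12*(-5))*122 = 129 + (-18 - 60)*122 = 129 - 78*122 = 129 - 9516 = -9387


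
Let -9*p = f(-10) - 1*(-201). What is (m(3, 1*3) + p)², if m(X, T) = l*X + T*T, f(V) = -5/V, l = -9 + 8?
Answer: 87025/324 ≈ 268.60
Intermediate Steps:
l = -1
m(X, T) = T² - X (m(X, T) = -X + T*T = -X + T² = T² - X)
p = -403/18 (p = -(-5/(-10) - 1*(-201))/9 = -(-5*(-⅒) + 201)/9 = -(½ + 201)/9 = -⅑*403/2 = -403/18 ≈ -22.389)
(m(3, 1*3) + p)² = (((1*3)² - 1*3) - 403/18)² = ((3² - 3) - 403/18)² = ((9 - 3) - 403/18)² = (6 - 403/18)² = (-295/18)² = 87025/324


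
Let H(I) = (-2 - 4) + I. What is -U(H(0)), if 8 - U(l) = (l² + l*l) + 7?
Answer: 71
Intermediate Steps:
H(I) = -6 + I
U(l) = 1 - 2*l² (U(l) = 8 - ((l² + l*l) + 7) = 8 - ((l² + l²) + 7) = 8 - (2*l² + 7) = 8 - (7 + 2*l²) = 8 + (-7 - 2*l²) = 1 - 2*l²)
-U(H(0)) = -(1 - 2*(-6 + 0)²) = -(1 - 2*(-6)²) = -(1 - 2*36) = -(1 - 72) = -1*(-71) = 71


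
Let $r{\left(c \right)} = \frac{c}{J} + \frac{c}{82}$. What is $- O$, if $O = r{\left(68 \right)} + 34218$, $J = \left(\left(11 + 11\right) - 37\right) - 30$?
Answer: $- \frac{63130952}{1845} \approx -34217.0$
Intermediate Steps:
$J = -45$ ($J = \left(22 - 37\right) - 30 = -15 - 30 = -45$)
$r{\left(c \right)} = - \frac{37 c}{3690}$ ($r{\left(c \right)} = \frac{c}{-45} + \frac{c}{82} = c \left(- \frac{1}{45}\right) + c \frac{1}{82} = - \frac{c}{45} + \frac{c}{82} = - \frac{37 c}{3690}$)
$O = \frac{63130952}{1845}$ ($O = \left(- \frac{37}{3690}\right) 68 + 34218 = - \frac{1258}{1845} + 34218 = \frac{63130952}{1845} \approx 34217.0$)
$- O = \left(-1\right) \frac{63130952}{1845} = - \frac{63130952}{1845}$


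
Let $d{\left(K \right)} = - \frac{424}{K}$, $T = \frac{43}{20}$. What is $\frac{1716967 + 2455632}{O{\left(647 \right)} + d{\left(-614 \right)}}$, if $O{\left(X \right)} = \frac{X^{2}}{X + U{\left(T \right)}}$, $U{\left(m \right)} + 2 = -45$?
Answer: $\frac{768592735800}{128640163} \approx 5974.8$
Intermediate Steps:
$T = \frac{43}{20}$ ($T = 43 \cdot \frac{1}{20} = \frac{43}{20} \approx 2.15$)
$U{\left(m \right)} = -47$ ($U{\left(m \right)} = -2 - 45 = -47$)
$O{\left(X \right)} = \frac{X^{2}}{-47 + X}$ ($O{\left(X \right)} = \frac{X^{2}}{X - 47} = \frac{X^{2}}{-47 + X}$)
$\frac{1716967 + 2455632}{O{\left(647 \right)} + d{\left(-614 \right)}} = \frac{1716967 + 2455632}{\frac{647^{2}}{-47 + 647} - \frac{424}{-614}} = \frac{4172599}{\frac{418609}{600} - - \frac{212}{307}} = \frac{4172599}{418609 \cdot \frac{1}{600} + \frac{212}{307}} = \frac{4172599}{\frac{418609}{600} + \frac{212}{307}} = \frac{4172599}{\frac{128640163}{184200}} = 4172599 \cdot \frac{184200}{128640163} = \frac{768592735800}{128640163}$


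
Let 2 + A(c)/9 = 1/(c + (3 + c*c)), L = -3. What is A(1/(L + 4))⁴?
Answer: 43046721/625 ≈ 68875.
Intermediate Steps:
A(c) = -18 + 9/(3 + c + c²) (A(c) = -18 + 9/(c + (3 + c*c)) = -18 + 9/(c + (3 + c²)) = -18 + 9/(3 + c + c²))
A(1/(L + 4))⁴ = (9*(-5 - 2/(-3 + 4) - 2/(-3 + 4)²)/(3 + 1/(-3 + 4) + (1/(-3 + 4))²))⁴ = (9*(-5 - 2/1 - 2*(1/1)²)/(3 + 1/1 + (1/1)²))⁴ = (9*(-5 - 2*1 - 2*1²)/(3 + 1 + 1²))⁴ = (9*(-5 - 2 - 2*1)/(3 + 1 + 1))⁴ = (9*(-5 - 2 - 2)/5)⁴ = (9*(⅕)*(-9))⁴ = (-81/5)⁴ = 43046721/625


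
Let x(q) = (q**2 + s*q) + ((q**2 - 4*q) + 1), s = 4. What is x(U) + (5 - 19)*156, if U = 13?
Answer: -1845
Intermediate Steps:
x(q) = 1 + 2*q**2 (x(q) = (q**2 + 4*q) + ((q**2 - 4*q) + 1) = (q**2 + 4*q) + (1 + q**2 - 4*q) = 1 + 2*q**2)
x(U) + (5 - 19)*156 = (1 + 2*13**2) + (5 - 19)*156 = (1 + 2*169) - 14*156 = (1 + 338) - 2184 = 339 - 2184 = -1845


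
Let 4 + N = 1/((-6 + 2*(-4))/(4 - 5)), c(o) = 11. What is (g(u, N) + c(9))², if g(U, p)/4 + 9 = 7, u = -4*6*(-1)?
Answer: 9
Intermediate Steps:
u = 24 (u = -24*(-1) = 24)
N = -55/14 (N = -4 + 1/((-6 + 2*(-4))/(4 - 5)) = -4 + 1/((-6 - 8)/(-1)) = -4 + 1/(-14*(-1)) = -4 + 1/14 = -55/14 ≈ -3.9286)
g(U, p) = -8 (g(U, p) = -36 + 4*7 = -36 + 28 = -8)
(g(u, N) + c(9))² = (-8 + 11)² = 3² = 9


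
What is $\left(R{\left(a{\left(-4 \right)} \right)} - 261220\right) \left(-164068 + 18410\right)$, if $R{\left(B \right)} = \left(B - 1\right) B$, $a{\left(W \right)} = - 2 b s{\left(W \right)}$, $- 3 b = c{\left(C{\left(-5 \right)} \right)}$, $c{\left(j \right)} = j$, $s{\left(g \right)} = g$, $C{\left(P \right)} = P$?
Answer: $\frac{342223471000}{9} \approx 3.8025 \cdot 10^{10}$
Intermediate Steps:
$b = \frac{5}{3}$ ($b = \left(- \frac{1}{3}\right) \left(-5\right) = \frac{5}{3} \approx 1.6667$)
$a{\left(W \right)} = - \frac{10 W}{3}$ ($a{\left(W \right)} = \left(-2\right) \frac{5}{3} W = - \frac{10 W}{3}$)
$R{\left(B \right)} = B \left(-1 + B\right)$ ($R{\left(B \right)} = \left(-1 + B\right) B = B \left(-1 + B\right)$)
$\left(R{\left(a{\left(-4 \right)} \right)} - 261220\right) \left(-164068 + 18410\right) = \left(\left(- \frac{10}{3}\right) \left(-4\right) \left(-1 - - \frac{40}{3}\right) - 261220\right) \left(-164068 + 18410\right) = \left(\frac{40 \left(-1 + \frac{40}{3}\right)}{3} - 261220\right) \left(-145658\right) = \left(\frac{40}{3} \cdot \frac{37}{3} - 261220\right) \left(-145658\right) = \left(\frac{1480}{9} - 261220\right) \left(-145658\right) = \left(- \frac{2349500}{9}\right) \left(-145658\right) = \frac{342223471000}{9}$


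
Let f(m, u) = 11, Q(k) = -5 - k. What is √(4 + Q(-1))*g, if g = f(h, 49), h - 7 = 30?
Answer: 0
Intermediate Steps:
h = 37 (h = 7 + 30 = 37)
g = 11
√(4 + Q(-1))*g = √(4 + (-5 - 1*(-1)))*11 = √(4 + (-5 + 1))*11 = √(4 - 4)*11 = √0*11 = 0*11 = 0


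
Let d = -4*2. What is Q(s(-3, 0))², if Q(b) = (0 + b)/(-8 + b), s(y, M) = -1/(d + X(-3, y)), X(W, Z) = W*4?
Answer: 1/25281 ≈ 3.9555e-5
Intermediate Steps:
X(W, Z) = 4*W
d = -8
s(y, M) = 1/20 (s(y, M) = -1/(-8 + 4*(-3)) = -1/(-8 - 12) = -1/(-20) = -1*(-1/20) = 1/20)
Q(b) = b/(-8 + b)
Q(s(-3, 0))² = (1/(20*(-8 + 1/20)))² = (1/(20*(-159/20)))² = ((1/20)*(-20/159))² = (-1/159)² = 1/25281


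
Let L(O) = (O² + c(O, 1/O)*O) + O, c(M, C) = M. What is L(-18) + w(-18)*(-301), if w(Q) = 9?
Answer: -2079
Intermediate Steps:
L(O) = O + 2*O² (L(O) = (O² + O*O) + O = (O² + O²) + O = 2*O² + O = O + 2*O²)
L(-18) + w(-18)*(-301) = -18*(1 + 2*(-18)) + 9*(-301) = -18*(1 - 36) - 2709 = -18*(-35) - 2709 = 630 - 2709 = -2079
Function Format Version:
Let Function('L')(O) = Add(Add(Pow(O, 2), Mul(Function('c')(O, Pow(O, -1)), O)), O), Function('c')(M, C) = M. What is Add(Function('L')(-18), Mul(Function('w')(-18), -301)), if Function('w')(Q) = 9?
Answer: -2079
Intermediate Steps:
Function('L')(O) = Add(O, Mul(2, Pow(O, 2))) (Function('L')(O) = Add(Add(Pow(O, 2), Mul(O, O)), O) = Add(Add(Pow(O, 2), Pow(O, 2)), O) = Add(Mul(2, Pow(O, 2)), O) = Add(O, Mul(2, Pow(O, 2))))
Add(Function('L')(-18), Mul(Function('w')(-18), -301)) = Add(Mul(-18, Add(1, Mul(2, -18))), Mul(9, -301)) = Add(Mul(-18, Add(1, -36)), -2709) = Add(Mul(-18, -35), -2709) = Add(630, -2709) = -2079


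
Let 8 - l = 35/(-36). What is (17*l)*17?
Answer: 93347/36 ≈ 2593.0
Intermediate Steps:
l = 323/36 (l = 8 - 35/(-36) = 8 - 35*(-1)/36 = 8 - 1*(-35/36) = 8 + 35/36 = 323/36 ≈ 8.9722)
(17*l)*17 = (17*(323/36))*17 = (5491/36)*17 = 93347/36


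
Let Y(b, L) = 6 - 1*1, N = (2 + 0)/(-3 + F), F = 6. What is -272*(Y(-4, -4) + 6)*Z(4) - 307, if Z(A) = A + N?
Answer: -42809/3 ≈ -14270.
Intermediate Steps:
N = ⅔ (N = (2 + 0)/(-3 + 6) = 2/3 = 2*(⅓) = ⅔ ≈ 0.66667)
Y(b, L) = 5 (Y(b, L) = 6 - 1 = 5)
Z(A) = ⅔ + A (Z(A) = A + ⅔ = ⅔ + A)
-272*(Y(-4, -4) + 6)*Z(4) - 307 = -272*(5 + 6)*(⅔ + 4) - 307 = -2992*14/3 - 307 = -272*154/3 - 307 = -41888/3 - 307 = -42809/3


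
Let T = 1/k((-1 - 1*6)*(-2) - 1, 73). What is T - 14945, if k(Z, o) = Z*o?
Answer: -14182804/949 ≈ -14945.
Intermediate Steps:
T = 1/949 (T = 1/(((-1 - 1*6)*(-2) - 1)*73) = 1/(((-1 - 6)*(-2) - 1)*73) = 1/((-7*(-2) - 1)*73) = 1/((14 - 1)*73) = 1/(13*73) = 1/949 ≈ 0.0010537)
T - 14945 = 1/949 - 14945 = -14182804/949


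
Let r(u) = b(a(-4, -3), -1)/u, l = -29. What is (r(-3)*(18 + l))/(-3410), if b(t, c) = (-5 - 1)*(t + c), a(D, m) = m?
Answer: -4/155 ≈ -0.025806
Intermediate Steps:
b(t, c) = -6*c - 6*t (b(t, c) = -6*(c + t) = -6*c - 6*t)
r(u) = 24/u (r(u) = (-6*(-1) - 6*(-3))/u = (6 + 18)/u = 24/u)
(r(-3)*(18 + l))/(-3410) = ((24/(-3))*(18 - 29))/(-3410) = ((24*(-⅓))*(-11))*(-1/3410) = -8*(-11)*(-1/3410) = 88*(-1/3410) = -4/155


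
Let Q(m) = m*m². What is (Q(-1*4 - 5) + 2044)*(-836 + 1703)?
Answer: 1140105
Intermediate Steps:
Q(m) = m³
(Q(-1*4 - 5) + 2044)*(-836 + 1703) = ((-1*4 - 5)³ + 2044)*(-836 + 1703) = ((-4 - 5)³ + 2044)*867 = ((-9)³ + 2044)*867 = (-729 + 2044)*867 = 1315*867 = 1140105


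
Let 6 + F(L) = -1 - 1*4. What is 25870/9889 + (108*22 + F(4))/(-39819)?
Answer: 1006730045/393770091 ≈ 2.5566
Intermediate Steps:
F(L) = -11 (F(L) = -6 + (-1 - 1*4) = -6 + (-1 - 4) = -6 - 5 = -11)
25870/9889 + (108*22 + F(4))/(-39819) = 25870/9889 + (108*22 - 11)/(-39819) = 25870*(1/9889) + (2376 - 11)*(-1/39819) = 25870/9889 + 2365*(-1/39819) = 25870/9889 - 2365/39819 = 1006730045/393770091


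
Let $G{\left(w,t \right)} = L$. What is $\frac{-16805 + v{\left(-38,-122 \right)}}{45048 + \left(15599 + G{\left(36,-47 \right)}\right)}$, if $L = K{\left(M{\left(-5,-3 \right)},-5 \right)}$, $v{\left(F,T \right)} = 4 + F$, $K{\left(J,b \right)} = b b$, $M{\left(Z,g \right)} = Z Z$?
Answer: $- \frac{5613}{20224} \approx -0.27754$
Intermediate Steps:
$M{\left(Z,g \right)} = Z^{2}$
$K{\left(J,b \right)} = b^{2}$
$L = 25$ ($L = \left(-5\right)^{2} = 25$)
$G{\left(w,t \right)} = 25$
$\frac{-16805 + v{\left(-38,-122 \right)}}{45048 + \left(15599 + G{\left(36,-47 \right)}\right)} = \frac{-16805 + \left(4 - 38\right)}{45048 + \left(15599 + 25\right)} = \frac{-16805 - 34}{45048 + 15624} = - \frac{16839}{60672} = \left(-16839\right) \frac{1}{60672} = - \frac{5613}{20224}$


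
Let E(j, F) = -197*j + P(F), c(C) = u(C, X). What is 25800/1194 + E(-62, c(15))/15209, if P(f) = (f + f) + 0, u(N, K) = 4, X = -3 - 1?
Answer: 67830878/3026591 ≈ 22.412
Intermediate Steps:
X = -4
P(f) = 2*f (P(f) = 2*f + 0 = 2*f)
c(C) = 4
E(j, F) = -197*j + 2*F
25800/1194 + E(-62, c(15))/15209 = 25800/1194 + (-197*(-62) + 2*4)/15209 = 25800*(1/1194) + (12214 + 8)*(1/15209) = 4300/199 + 12222*(1/15209) = 4300/199 + 12222/15209 = 67830878/3026591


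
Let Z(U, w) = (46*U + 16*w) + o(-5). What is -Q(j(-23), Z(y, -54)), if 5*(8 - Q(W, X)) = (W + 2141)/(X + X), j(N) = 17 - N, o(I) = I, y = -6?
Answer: -93781/11450 ≈ -8.1905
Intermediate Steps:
Z(U, w) = -5 + 16*w + 46*U (Z(U, w) = (46*U + 16*w) - 5 = (16*w + 46*U) - 5 = -5 + 16*w + 46*U)
Q(W, X) = 8 - (2141 + W)/(10*X) (Q(W, X) = 8 - (W + 2141)/(5*(X + X)) = 8 - (2141 + W)/(5*(2*X)) = 8 - (2141 + W)*1/(2*X)/5 = 8 - (2141 + W)/(10*X))
-Q(j(-23), Z(y, -54)) = -(-2141 - (17 - 1*(-23)) + 80*(-5 + 16*(-54) + 46*(-6)))/(10*(-5 + 16*(-54) + 46*(-6))) = -(-2141 - (17 + 23) + 80*(-5 - 864 - 276))/(10*(-5 - 864 - 276)) = -(-2141 - 1*40 + 80*(-1145))/(10*(-1145)) = -(-1)*(-2141 - 40 - 91600)/(10*1145) = -(-1)*(-93781)/(10*1145) = -1*93781/11450 = -93781/11450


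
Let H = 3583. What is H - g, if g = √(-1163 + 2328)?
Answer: 3583 - √1165 ≈ 3548.9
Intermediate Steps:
g = √1165 ≈ 34.132
H - g = 3583 - √1165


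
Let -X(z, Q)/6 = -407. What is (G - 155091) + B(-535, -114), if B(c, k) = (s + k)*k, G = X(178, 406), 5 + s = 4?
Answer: -139539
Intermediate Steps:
s = -1 (s = -5 + 4 = -1)
X(z, Q) = 2442 (X(z, Q) = -6*(-407) = 2442)
G = 2442
B(c, k) = k*(-1 + k) (B(c, k) = (-1 + k)*k = k*(-1 + k))
(G - 155091) + B(-535, -114) = (2442 - 155091) - 114*(-1 - 114) = -152649 - 114*(-115) = -152649 + 13110 = -139539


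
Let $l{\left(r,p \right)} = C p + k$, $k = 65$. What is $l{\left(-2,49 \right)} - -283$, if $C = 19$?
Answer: $1279$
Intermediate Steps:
$l{\left(r,p \right)} = 65 + 19 p$ ($l{\left(r,p \right)} = 19 p + 65 = 65 + 19 p$)
$l{\left(-2,49 \right)} - -283 = \left(65 + 19 \cdot 49\right) - -283 = \left(65 + 931\right) + 283 = 996 + 283 = 1279$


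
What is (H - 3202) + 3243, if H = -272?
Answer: -231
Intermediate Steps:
(H - 3202) + 3243 = (-272 - 3202) + 3243 = -3474 + 3243 = -231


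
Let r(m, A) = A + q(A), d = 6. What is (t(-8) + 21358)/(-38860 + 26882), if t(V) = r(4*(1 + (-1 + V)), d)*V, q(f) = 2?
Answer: -10647/5989 ≈ -1.7778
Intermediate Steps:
r(m, A) = 2 + A (r(m, A) = A + 2 = 2 + A)
t(V) = 8*V (t(V) = (2 + 6)*V = 8*V)
(t(-8) + 21358)/(-38860 + 26882) = (8*(-8) + 21358)/(-38860 + 26882) = (-64 + 21358)/(-11978) = 21294*(-1/11978) = -10647/5989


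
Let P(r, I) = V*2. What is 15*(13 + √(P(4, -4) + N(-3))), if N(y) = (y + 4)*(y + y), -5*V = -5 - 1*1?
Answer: 195 + 9*I*√10 ≈ 195.0 + 28.461*I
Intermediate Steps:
V = 6/5 (V = -(-5 - 1*1)/5 = -(-5 - 1)/5 = -⅕*(-6) = 6/5 ≈ 1.2000)
P(r, I) = 12/5 (P(r, I) = (6/5)*2 = 12/5)
N(y) = 2*y*(4 + y) (N(y) = (4 + y)*(2*y) = 2*y*(4 + y))
15*(13 + √(P(4, -4) + N(-3))) = 15*(13 + √(12/5 + 2*(-3)*(4 - 3))) = 15*(13 + √(12/5 + 2*(-3)*1)) = 15*(13 + √(12/5 - 6)) = 15*(13 + √(-18/5)) = 15*(13 + 3*I*√10/5) = 195 + 9*I*√10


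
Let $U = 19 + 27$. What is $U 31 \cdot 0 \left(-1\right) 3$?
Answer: $0$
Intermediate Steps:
$U = 46$
$U 31 \cdot 0 \left(-1\right) 3 = 46 \cdot 31 \cdot 0 \left(-1\right) 3 = 1426 \cdot 0 \cdot 3 = 1426 \cdot 0 = 0$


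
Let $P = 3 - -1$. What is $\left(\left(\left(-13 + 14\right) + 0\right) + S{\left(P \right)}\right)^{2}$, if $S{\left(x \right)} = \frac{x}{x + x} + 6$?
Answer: $\frac{225}{4} \approx 56.25$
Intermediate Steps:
$P = 4$ ($P = 3 + 1 = 4$)
$S{\left(x \right)} = \frac{13}{2}$ ($S{\left(x \right)} = \frac{x}{2 x} + 6 = x \frac{1}{2 x} + 6 = \frac{1}{2} + 6 = \frac{13}{2}$)
$\left(\left(\left(-13 + 14\right) + 0\right) + S{\left(P \right)}\right)^{2} = \left(\left(\left(-13 + 14\right) + 0\right) + \frac{13}{2}\right)^{2} = \left(\left(1 + 0\right) + \frac{13}{2}\right)^{2} = \left(1 + \frac{13}{2}\right)^{2} = \left(\frac{15}{2}\right)^{2} = \frac{225}{4}$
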